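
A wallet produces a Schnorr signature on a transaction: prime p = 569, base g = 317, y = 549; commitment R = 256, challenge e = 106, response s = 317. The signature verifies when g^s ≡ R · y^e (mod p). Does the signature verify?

g^s mod p:
317^2 = 100489 ≡ 345
317^4 ≡ 345^2 = 119025 ≡ 104
317^8 ≡ 104^2 = 10816 ≡ 5
317^16 ≡ 5^2 = 25
317^32 ≡ 25^2 = 625 ≡ 56
317^64 ≡ 56^2 = 3136 ≡ 291
317^128 ≡ 291^2 = 84681 ≡ 469
317^256 ≡ 469^2 = 219961 ≡ 327
317 = 256 + 32 + 16 + 8 + 4 + 1, so 317^317 ≡ 327·56·25·5·104·317 ≡ 113 (mod 569)
R · y^e mod p:
549^2 = 301401 ≡ 400
549^4 ≡ 400^2 = 160000 ≡ 111
549^8 ≡ 111^2 = 12321 ≡ 372
549^16 ≡ 372^2 = 138384 ≡ 117
549^32 ≡ 117^2 = 13689 ≡ 33
549^64 ≡ 33^2 = 1089 ≡ 520
106 = 64 + 32 + 8 + 2, so 549^106 ≡ 520·33·372·400 ≡ 16 (mod 569)
256·16 = 4096 ≡ 113 (mod 569)
113 ≡ 113 (mod 569); signature holds.

verifies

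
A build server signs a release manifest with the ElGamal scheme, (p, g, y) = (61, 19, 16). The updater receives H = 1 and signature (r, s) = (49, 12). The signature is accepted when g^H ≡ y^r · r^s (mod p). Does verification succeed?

fails

Left side g^H mod p:
19^1 mod 61 = 19
Right side y^r · r^s mod p:
16^2 = 256 ≡ 12
16^4 ≡ 12^2 = 144 ≡ 22
16^8 ≡ 22^2 = 484 ≡ 57
16^16 ≡ 57^2 = 3249 ≡ 16
16^32 ≡ 16^2 = 256 ≡ 12
49 = 32 + 16 + 1, so 16^49 ≡ 12·16·16 ≡ 22 (mod 61)
49^2 = 2401 ≡ 22
49^4 ≡ 22^2 = 484 ≡ 57
49^8 ≡ 57^2 = 3249 ≡ 16
12 = 8 + 4, so 49^12 ≡ 16·57 ≡ 58 (mod 61)
22·58 = 1276 ≡ 56 (mod 61)
19 ≠ 56, so verification fails.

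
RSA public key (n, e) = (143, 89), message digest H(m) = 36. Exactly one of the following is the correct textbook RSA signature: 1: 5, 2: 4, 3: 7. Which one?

Candidate 1: Squares mod 143: 5^1≡5, 5^2≡25, 5^4≡53, 5^8≡92, 5^16≡27, 5^32≡14, 5^64≡53; 89 = 64 + 16 + 8 + 1, so 5^89 ≡ 53·27·92·5 ≡ 31 (mod 143)
Candidate 2: Squares mod 143: 4^1≡4, 4^2≡16, 4^4≡113, 4^8≡42, 4^16≡48, 4^32≡16, 4^64≡113; 89 = 64 + 16 + 8 + 1, so 4^89 ≡ 113·48·42·4 ≡ 36 (mod 143)
  → matches H(m) = 36
Candidate 3: Squares mod 143: 7^1≡7, 7^2≡49, 7^4≡113, 7^8≡42, 7^16≡48, 7^32≡16, 7^64≡113; 89 = 64 + 16 + 8 + 1, so 7^89 ≡ 113·48·42·7 ≡ 63 (mod 143)

2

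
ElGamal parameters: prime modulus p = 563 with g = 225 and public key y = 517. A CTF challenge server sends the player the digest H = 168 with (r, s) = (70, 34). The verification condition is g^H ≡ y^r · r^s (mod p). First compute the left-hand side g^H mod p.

225^2 = 50625 ≡ 518
225^4 ≡ 518^2 = 268324 ≡ 336
225^8 ≡ 336^2 = 112896 ≡ 296
225^16 ≡ 296^2 = 87616 ≡ 351
225^32 ≡ 351^2 = 123201 ≡ 467
225^64 ≡ 467^2 = 218089 ≡ 208
225^128 ≡ 208^2 = 43264 ≡ 476
168 = 128 + 32 + 8, so 225^168 ≡ 476·467·296 ≡ 59 (mod 563)

59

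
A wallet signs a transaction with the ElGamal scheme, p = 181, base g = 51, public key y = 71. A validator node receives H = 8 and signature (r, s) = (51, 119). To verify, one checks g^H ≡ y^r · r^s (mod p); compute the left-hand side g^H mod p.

29

Squares mod 181: 51^1≡51, 51^2≡67, 51^4≡145, 51^8≡29
51^8 ≡ 29 (mod 181)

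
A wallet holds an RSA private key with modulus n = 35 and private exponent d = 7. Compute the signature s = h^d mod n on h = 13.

27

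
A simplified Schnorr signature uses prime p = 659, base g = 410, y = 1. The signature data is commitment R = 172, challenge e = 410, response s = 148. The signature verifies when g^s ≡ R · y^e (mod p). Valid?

g^s mod p:
Squares mod 659: 410^1≡410, 410^2≡55, 410^4≡389, 410^8≡410, 410^16≡55, 410^32≡389, 410^64≡410, 410^128≡55
148 = 128 + 16 + 4, so 410^148 ≡ 55·55·389 ≡ 410 (mod 659)
R · y^e mod p:
Squares mod 659: 1^1≡1, 1^2≡1, 1^4≡1, 1^8≡1, 1^16≡1, 1^32≡1, 1^64≡1, 1^128≡1, 1^256≡1
410 = 256 + 128 + 16 + 8 + 2, so 1^410 ≡ 1·1·1·1·1 ≡ 1 (mod 659)
172·1 = 172 ≡ 172 (mod 659)
410 ≠ 172; the check fails.

no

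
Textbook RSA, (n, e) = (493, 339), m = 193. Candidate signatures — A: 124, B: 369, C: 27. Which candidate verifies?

A

Candidate A: Squares mod 493: 124^1≡124, 124^2≡93, 124^4≡268, 124^8≡339, 124^16≡52, 124^32≡239, 124^64≡426, 124^128≡52, 124^256≡239; 339 = 256 + 64 + 16 + 2 + 1, so 124^339 ≡ 239·426·52·93·124 ≡ 193 (mod 493)
  → matches m = 193
Candidate B: Squares mod 493: 369^1≡369, 369^2≡93, 369^4≡268, 369^8≡339, 369^16≡52, 369^32≡239, 369^64≡426, 369^128≡52, 369^256≡239; 339 = 256 + 64 + 16 + 2 + 1, so 369^339 ≡ 239·426·52·93·369 ≡ 300 (mod 493)
Candidate C: Squares mod 493: 27^1≡27, 27^2≡236, 27^4≡480, 27^8≡169, 27^16≡460, 27^32≡103, 27^64≡256, 27^128≡460, 27^256≡103; 339 = 256 + 64 + 16 + 2 + 1, so 27^339 ≡ 103·256·460·236·27 ≡ 456 (mod 493)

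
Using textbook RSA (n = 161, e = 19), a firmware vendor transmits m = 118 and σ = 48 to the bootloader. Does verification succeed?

passes

σ^2 ≡ 48^2 = 2304 ≡ 50
σ^4 ≡ 50^2 = 2500 ≡ 85
σ^8 ≡ 85^2 = 7225 ≡ 141
σ^16 ≡ 141^2 = 19881 ≡ 78
19 = 16 + 2 + 1, so σ^19 ≡ 78·50·48 ≡ 118 (mod 161)
118 = m, so the signature checks out.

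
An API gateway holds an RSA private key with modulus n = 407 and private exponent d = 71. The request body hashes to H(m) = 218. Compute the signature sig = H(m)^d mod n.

(H(m))^2 ≡ 218^2 = 47524 ≡ 312
(H(m))^4 ≡ 312^2 = 97344 ≡ 71
(H(m))^8 ≡ 71^2 = 5041 ≡ 157
(H(m))^16 ≡ 157^2 = 24649 ≡ 229
(H(m))^32 ≡ 229^2 = 52441 ≡ 345
(H(m))^64 ≡ 345^2 = 119025 ≡ 181
71 = 64 + 4 + 2 + 1, so (H(m))^71 ≡ 181·71·312·218 ≡ 9 (mod 407)

9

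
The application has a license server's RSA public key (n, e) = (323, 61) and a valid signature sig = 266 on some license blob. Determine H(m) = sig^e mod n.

sig^2 ≡ 266^2 = 70756 ≡ 19
sig^4 ≡ 19^2 = 361 ≡ 38
sig^8 ≡ 38^2 = 1444 ≡ 152
sig^16 ≡ 152^2 = 23104 ≡ 171
sig^32 ≡ 171^2 = 29241 ≡ 171
61 = 32 + 16 + 8 + 4 + 1, so sig^61 ≡ 171·171·152·38·266 ≡ 228 (mod 323)

228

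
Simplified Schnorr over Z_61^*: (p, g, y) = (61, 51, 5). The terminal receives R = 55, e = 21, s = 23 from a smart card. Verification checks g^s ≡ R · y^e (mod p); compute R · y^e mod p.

Squares mod 61: 5^1≡5, 5^2≡25, 5^4≡15, 5^8≡42, 5^16≡56
21 = 16 + 4 + 1, so 5^21 ≡ 56·15·5 ≡ 52 (mod 61)
R · y^e ≡ 55·52 = 2860 ≡ 54 (mod 61)

54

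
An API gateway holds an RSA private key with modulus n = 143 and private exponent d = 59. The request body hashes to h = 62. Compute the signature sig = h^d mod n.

30

h^2 ≡ 62^2 = 3844 ≡ 126
h^4 ≡ 126^2 = 15876 ≡ 3
h^8 ≡ 3^2 = 9
h^16 ≡ 9^2 = 81
h^32 ≡ 81^2 = 6561 ≡ 126
59 = 32 + 16 + 8 + 2 + 1, so h^59 ≡ 126·81·9·126·62 ≡ 30 (mod 143)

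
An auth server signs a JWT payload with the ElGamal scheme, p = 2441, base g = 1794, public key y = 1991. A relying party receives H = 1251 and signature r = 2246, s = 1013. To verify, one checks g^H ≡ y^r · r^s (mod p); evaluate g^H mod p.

2430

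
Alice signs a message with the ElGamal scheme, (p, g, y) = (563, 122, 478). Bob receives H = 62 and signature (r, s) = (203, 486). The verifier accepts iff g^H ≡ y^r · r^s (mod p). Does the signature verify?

does not verify

Left side g^H mod p:
122^62 mod 563 = 59
Right side y^r · r^s mod p:
478^203 mod 563 = 441
203^486 mod 563 = 246
441·246 = 108486 ≡ 390 (mod 563)
59 ≠ 390, so verification fails.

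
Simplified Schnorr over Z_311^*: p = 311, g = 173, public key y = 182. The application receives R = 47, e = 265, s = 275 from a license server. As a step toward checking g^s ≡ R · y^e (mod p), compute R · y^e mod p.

89

182^2 = 33124 ≡ 158
182^4 ≡ 158^2 = 24964 ≡ 84
182^8 ≡ 84^2 = 7056 ≡ 214
182^16 ≡ 214^2 = 45796 ≡ 79
182^32 ≡ 79^2 = 6241 ≡ 21
182^64 ≡ 21^2 = 441 ≡ 130
182^128 ≡ 130^2 = 16900 ≡ 106
182^256 ≡ 106^2 = 11236 ≡ 40
265 = 256 + 8 + 1, so 182^265 ≡ 40·214·182 ≡ 121 (mod 311)
R · y^e ≡ 47·121 = 5687 ≡ 89 (mod 311)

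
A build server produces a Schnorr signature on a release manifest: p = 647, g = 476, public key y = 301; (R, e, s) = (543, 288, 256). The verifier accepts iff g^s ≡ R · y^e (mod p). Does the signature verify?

does not verify

g^s mod p:
Squares mod 647: 476^1≡476, 476^2≡126, 476^4≡348, 476^8≡115, 476^16≡285, 476^32≡350, 476^64≡217, 476^128≡505, 476^256≡107
476^256 ≡ 107 (mod 647)
R · y^e mod p:
Squares mod 647: 301^1≡301, 301^2≡21, 301^4≡441, 301^8≡381, 301^16≡233, 301^32≡588, 301^64≡246, 301^128≡345, 301^256≡624
288 = 256 + 32, so 301^288 ≡ 624·588 ≡ 63 (mod 647)
543·63 = 34209 ≡ 565 (mod 647)
107 ≠ 565; the check fails.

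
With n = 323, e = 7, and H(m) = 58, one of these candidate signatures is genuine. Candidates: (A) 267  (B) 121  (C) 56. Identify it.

Candidate A: Squares mod 323: 267^1≡267, 267^2≡229, 267^4≡115; 7 = 4 + 2 + 1, so 267^7 ≡ 115·229·267 ≡ 58 (mod 323)
  → matches H(m) = 58
Candidate B: Squares mod 323: 121^1≡121, 121^2≡106, 121^4≡254; 7 = 4 + 2 + 1, so 121^7 ≡ 254·106·121 ≡ 26 (mod 323)
Candidate C: Squares mod 323: 56^1≡56, 56^2≡229, 56^4≡115; 7 = 4 + 2 + 1, so 56^7 ≡ 115·229·56 ≡ 265 (mod 323)

A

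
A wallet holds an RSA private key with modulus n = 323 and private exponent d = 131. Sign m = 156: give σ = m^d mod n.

112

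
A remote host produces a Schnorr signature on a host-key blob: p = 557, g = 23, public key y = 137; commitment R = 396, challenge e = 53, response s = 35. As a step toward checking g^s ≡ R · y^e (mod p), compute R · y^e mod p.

207

137^2 = 18769 ≡ 388
137^4 ≡ 388^2 = 150544 ≡ 154
137^8 ≡ 154^2 = 23716 ≡ 322
137^16 ≡ 322^2 = 103684 ≡ 82
137^32 ≡ 82^2 = 6724 ≡ 40
53 = 32 + 16 + 4 + 1, so 137^53 ≡ 40·82·154·137 ≡ 317 (mod 557)
R · y^e ≡ 396·317 = 125532 ≡ 207 (mod 557)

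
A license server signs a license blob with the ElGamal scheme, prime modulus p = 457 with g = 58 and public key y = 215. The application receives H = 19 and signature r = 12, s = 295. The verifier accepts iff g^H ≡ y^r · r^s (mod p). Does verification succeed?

fails

Left side g^H mod p:
58^2 = 3364 ≡ 165
58^4 ≡ 165^2 = 27225 ≡ 262
58^8 ≡ 262^2 = 68644 ≡ 94
58^16 ≡ 94^2 = 8836 ≡ 153
19 = 16 + 2 + 1, so 58^19 ≡ 153·165·58 ≡ 439 (mod 457)
Right side y^r · r^s mod p:
215^2 = 46225 ≡ 68
215^4 ≡ 68^2 = 4624 ≡ 54
215^8 ≡ 54^2 = 2916 ≡ 174
12 = 8 + 4, so 215^12 ≡ 174·54 ≡ 256 (mod 457)
12^2 = 144
12^4 ≡ 144^2 = 20736 ≡ 171
12^8 ≡ 171^2 = 29241 ≡ 450
12^16 ≡ 450^2 = 202500 ≡ 49
12^32 ≡ 49^2 = 2401 ≡ 116
12^64 ≡ 116^2 = 13456 ≡ 203
12^128 ≡ 203^2 = 41209 ≡ 79
12^256 ≡ 79^2 = 6241 ≡ 300
295 = 256 + 32 + 4 + 2 + 1, so 12^295 ≡ 300·116·171·144·12 ≡ 265 (mod 457)
256·265 = 67840 ≡ 204 (mod 457)
439 ≠ 204, so verification fails.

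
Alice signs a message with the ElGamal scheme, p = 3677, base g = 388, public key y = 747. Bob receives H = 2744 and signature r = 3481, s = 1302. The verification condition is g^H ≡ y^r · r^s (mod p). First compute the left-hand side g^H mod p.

388^2 = 150544 ≡ 3464
388^4 ≡ 3464^2 = 11999296 ≡ 1245
388^8 ≡ 1245^2 = 1550025 ≡ 2008
388^16 ≡ 2008^2 = 4032064 ≡ 2072
388^32 ≡ 2072^2 = 4293184 ≡ 2125
388^64 ≡ 2125^2 = 4515625 ≡ 269
388^128 ≡ 269^2 = 72361 ≡ 2498
388^256 ≡ 2498^2 = 6240004 ≡ 135
388^512 ≡ 135^2 = 18225 ≡ 3517
388^1024 ≡ 3517^2 = 12369289 ≡ 3538
388^2048 ≡ 3538^2 = 12517444 ≡ 936
2744 = 2048 + 512 + 128 + 32 + 16 + 8, so 388^2744 ≡ 936·3517·2498·2125·2072·2008 ≡ 24 (mod 3677)

24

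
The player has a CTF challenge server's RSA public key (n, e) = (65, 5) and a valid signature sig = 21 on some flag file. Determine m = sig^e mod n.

21

Squares mod 65: sig^1≡21, sig^2≡51, sig^4≡1
5 = 4 + 1, so sig^5 ≡ 1·21 ≡ 21 (mod 65)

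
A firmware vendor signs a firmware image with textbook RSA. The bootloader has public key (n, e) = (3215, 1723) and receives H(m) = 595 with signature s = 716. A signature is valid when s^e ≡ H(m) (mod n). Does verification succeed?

fails

s^2 ≡ 716^2 = 512656 ≡ 1471
s^4 ≡ 1471^2 = 2163841 ≡ 146
s^8 ≡ 146^2 = 21316 ≡ 2026
s^16 ≡ 2026^2 = 4104676 ≡ 2336
s^32 ≡ 2336^2 = 5456896 ≡ 1041
s^64 ≡ 1041^2 = 1083681 ≡ 226
s^128 ≡ 226^2 = 51076 ≡ 2851
s^256 ≡ 2851^2 = 8128201 ≡ 681
s^512 ≡ 681^2 = 463761 ≡ 801
s^1024 ≡ 801^2 = 641601 ≡ 1816
1723 = 1024 + 512 + 128 + 32 + 16 + 8 + 2 + 1, so s^1723 ≡ 1816·801·2851·1041·2336·2026·1471·716 ≡ 1476 (mod 3215)
1476 ≠ 595, so verification fails.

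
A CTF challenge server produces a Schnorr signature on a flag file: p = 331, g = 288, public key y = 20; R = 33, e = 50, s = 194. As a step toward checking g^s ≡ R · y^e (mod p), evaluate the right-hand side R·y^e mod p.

202

20^50 mod 331 = 297
R · y^e ≡ 33·297 = 9801 ≡ 202 (mod 331)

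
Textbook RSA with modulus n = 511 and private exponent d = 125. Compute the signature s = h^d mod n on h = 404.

325

Squares mod 511: h^1≡404, h^2≡207, h^4≡436, h^8≡4, h^16≡16, h^32≡256, h^64≡128
125 = 64 + 32 + 16 + 8 + 4 + 1, so h^125 ≡ 128·256·16·4·436·404 ≡ 325 (mod 511)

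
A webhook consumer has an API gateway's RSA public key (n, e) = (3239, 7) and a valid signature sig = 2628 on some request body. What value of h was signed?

sig^2 ≡ 2628^2 = 6906384 ≡ 836
sig^4 ≡ 836^2 = 698896 ≡ 2511
7 = 4 + 2 + 1, so sig^7 ≡ 2511·836·2628 ≡ 2854 (mod 3239)

2854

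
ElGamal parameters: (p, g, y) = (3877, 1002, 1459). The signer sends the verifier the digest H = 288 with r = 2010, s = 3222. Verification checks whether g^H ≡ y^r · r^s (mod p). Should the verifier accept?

Left side g^H mod p:
1002^288 mod 3877 = 3201
Right side y^r · r^s mod p:
1459^2010 mod 3877 = 3288
2010^3222 mod 3877 = 429
3288·429 = 1410552 ≡ 3201 (mod 3877)
3201 ≡ 3201 (mod 3877), so the signature is genuine.

accept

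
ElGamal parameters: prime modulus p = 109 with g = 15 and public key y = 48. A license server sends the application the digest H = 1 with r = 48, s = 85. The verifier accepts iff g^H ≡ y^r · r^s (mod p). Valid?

no

Left side g^H mod p:
15^1 mod 109 = 15
Right side y^r · r^s mod p:
48^2 = 2304 ≡ 15
48^4 ≡ 15^2 = 225 ≡ 7
48^8 ≡ 7^2 = 49
48^16 ≡ 49^2 = 2401 ≡ 3
48^32 ≡ 3^2 = 9
48 = 32 + 16, so 48^48 ≡ 9·3 ≡ 27 (mod 109)
48^2 = 2304 ≡ 15
48^4 ≡ 15^2 = 225 ≡ 7
48^8 ≡ 7^2 = 49
48^16 ≡ 49^2 = 2401 ≡ 3
48^32 ≡ 3^2 = 9
48^64 ≡ 9^2 = 81
85 = 64 + 16 + 4 + 1, so 48^85 ≡ 81·3·7·48 ≡ 7 (mod 109)
27·7 = 189 ≡ 80 (mod 109)
15 ≠ 80, so verification fails.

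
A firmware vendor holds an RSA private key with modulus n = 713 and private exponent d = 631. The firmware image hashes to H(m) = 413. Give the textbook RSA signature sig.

(H(m))^2 ≡ 413^2 = 170569 ≡ 162
(H(m))^4 ≡ 162^2 = 26244 ≡ 576
(H(m))^8 ≡ 576^2 = 331776 ≡ 231
(H(m))^16 ≡ 231^2 = 53361 ≡ 599
(H(m))^32 ≡ 599^2 = 358801 ≡ 162
(H(m))^64 ≡ 162^2 = 26244 ≡ 576
(H(m))^128 ≡ 576^2 = 331776 ≡ 231
(H(m))^256 ≡ 231^2 = 53361 ≡ 599
(H(m))^512 ≡ 599^2 = 358801 ≡ 162
631 = 512 + 64 + 32 + 16 + 4 + 2 + 1, so (H(m))^631 ≡ 162·576·162·599·576·162·413 ≡ 413 (mod 713)

413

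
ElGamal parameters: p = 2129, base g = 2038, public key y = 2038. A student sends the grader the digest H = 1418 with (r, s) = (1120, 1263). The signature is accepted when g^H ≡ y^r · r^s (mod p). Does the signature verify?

does not verify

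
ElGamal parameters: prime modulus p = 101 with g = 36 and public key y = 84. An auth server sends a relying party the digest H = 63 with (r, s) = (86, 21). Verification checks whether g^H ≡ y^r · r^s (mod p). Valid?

Left side g^H mod p:
36^63 mod 101 = 95
Right side y^r · r^s mod p:
84^86 mod 101 = 84
86^21 mod 101 = 8
84·8 = 672 ≡ 66 (mod 101)
95 ≠ 66, so verification fails.

no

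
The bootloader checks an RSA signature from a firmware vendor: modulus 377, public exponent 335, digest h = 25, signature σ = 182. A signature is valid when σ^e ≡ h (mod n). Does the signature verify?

does not verify

Squares mod 377: σ^1≡182, σ^2≡325, σ^4≡65, σ^8≡78, σ^16≡52, σ^32≡65, σ^64≡78, σ^128≡52, σ^256≡65
335 = 256 + 64 + 8 + 4 + 2 + 1, so σ^335 ≡ 65·78·78·65·325·182 ≡ 156 (mod 377)
156 ≠ 25, so verification fails.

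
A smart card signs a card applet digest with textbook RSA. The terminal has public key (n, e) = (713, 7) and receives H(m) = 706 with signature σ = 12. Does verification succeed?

passes

σ^2 ≡ 12^2 = 144
σ^4 ≡ 144^2 = 20736 ≡ 59
7 = 4 + 2 + 1, so σ^7 ≡ 59·144·12 ≡ 706 (mod 713)
σ^7 mod 713 = 706 matches H(m).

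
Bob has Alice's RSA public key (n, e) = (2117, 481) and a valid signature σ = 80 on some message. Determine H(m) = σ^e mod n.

σ^2 ≡ 80^2 = 6400 ≡ 49
σ^4 ≡ 49^2 = 2401 ≡ 284
σ^8 ≡ 284^2 = 80656 ≡ 210
σ^16 ≡ 210^2 = 44100 ≡ 1760
σ^32 ≡ 1760^2 = 3097600 ≡ 429
σ^64 ≡ 429^2 = 184041 ≡ 1979
σ^128 ≡ 1979^2 = 3916441 ≡ 2108
σ^256 ≡ 2108^2 = 4443664 ≡ 81
481 = 256 + 128 + 64 + 32 + 1, so σ^481 ≡ 81·2108·1979·429·80 ≡ 883 (mod 2117)

883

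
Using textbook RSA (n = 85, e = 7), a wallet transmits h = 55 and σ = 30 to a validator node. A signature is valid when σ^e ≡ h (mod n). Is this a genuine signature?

genuine

σ^2 ≡ 30^2 = 900 ≡ 50
σ^4 ≡ 50^2 = 2500 ≡ 35
7 = 4 + 2 + 1, so σ^7 ≡ 35·50·30 ≡ 55 (mod 85)
55 = h, so the signature checks out.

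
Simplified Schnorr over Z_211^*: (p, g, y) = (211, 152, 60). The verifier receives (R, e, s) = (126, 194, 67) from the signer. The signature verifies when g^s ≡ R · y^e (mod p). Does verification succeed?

fails

g^s mod p:
Squares mod 211: 152^1≡152, 152^2≡105, 152^4≡53, 152^8≡66, 152^16≡136, 152^32≡139, 152^64≡120
67 = 64 + 2 + 1, so 152^67 ≡ 120·105·152 ≡ 164 (mod 211)
R · y^e mod p:
Squares mod 211: 60^1≡60, 60^2≡13, 60^4≡169, 60^8≡76, 60^16≡79, 60^32≡122, 60^64≡114, 60^128≡125
194 = 128 + 64 + 2, so 60^194 ≡ 125·114·13 ≡ 203 (mod 211)
126·203 = 25578 ≡ 47 (mod 211)
164 ≠ 47; the check fails.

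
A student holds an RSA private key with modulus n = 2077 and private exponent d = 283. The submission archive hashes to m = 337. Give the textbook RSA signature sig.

Squares mod 2077: m^1≡337, m^2≡1411, m^4≡1155, m^8≡591, m^16≡345, m^32≡636, m^64≡1558, m^128≡1428, m^256≡1647
283 = 256 + 16 + 8 + 2 + 1, so m^283 ≡ 1647·345·591·1411·337 ≡ 1889 (mod 2077)

1889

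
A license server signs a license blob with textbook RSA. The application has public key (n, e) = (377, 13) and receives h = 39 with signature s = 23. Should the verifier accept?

reject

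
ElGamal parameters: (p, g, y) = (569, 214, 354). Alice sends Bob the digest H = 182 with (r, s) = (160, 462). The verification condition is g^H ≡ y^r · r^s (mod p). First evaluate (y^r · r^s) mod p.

158

354^2 = 125316 ≡ 136
354^4 ≡ 136^2 = 18496 ≡ 288
354^8 ≡ 288^2 = 82944 ≡ 439
354^16 ≡ 439^2 = 192721 ≡ 399
354^32 ≡ 399^2 = 159201 ≡ 450
354^64 ≡ 450^2 = 202500 ≡ 505
354^128 ≡ 505^2 = 255025 ≡ 113
160 = 128 + 32, so 354^160 ≡ 113·450 ≡ 209 (mod 569)
160^2 = 25600 ≡ 564
160^4 ≡ 564^2 = 318096 ≡ 25
160^8 ≡ 25^2 = 625 ≡ 56
160^16 ≡ 56^2 = 3136 ≡ 291
160^32 ≡ 291^2 = 84681 ≡ 469
160^64 ≡ 469^2 = 219961 ≡ 327
160^128 ≡ 327^2 = 106929 ≡ 526
160^256 ≡ 526^2 = 276676 ≡ 142
462 = 256 + 128 + 64 + 8 + 4 + 2, so 160^462 ≡ 142·526·327·56·25·564 ≡ 224 (mod 569)
y^r · r^s ≡ 209·224 = 46816 ≡ 158 (mod 569)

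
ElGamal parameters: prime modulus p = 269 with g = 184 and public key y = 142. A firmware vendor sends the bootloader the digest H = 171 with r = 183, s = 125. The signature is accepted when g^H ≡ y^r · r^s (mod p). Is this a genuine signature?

genuine

Left side g^H mod p:
Squares mod 269: 184^1≡184, 184^2≡231, 184^4≡99, 184^8≡117, 184^16≡239, 184^32≡93, 184^64≡41, 184^128≡67
171 = 128 + 32 + 8 + 2 + 1, so 184^171 ≡ 67·93·117·231·184 ≡ 74 (mod 269)
Right side y^r · r^s mod p:
Squares mod 269: 142^1≡142, 142^2≡258, 142^4≡121, 142^8≡115, 142^16≡44, 142^32≡53, 142^64≡119, 142^128≡173
183 = 128 + 32 + 16 + 4 + 2 + 1, so 142^183 ≡ 173·53·44·121·258·142 ≡ 5 (mod 269)
Squares mod 269: 183^1≡183, 183^2≡133, 183^4≡204, 183^8≡190, 183^16≡54, 183^32≡226, 183^64≡235
125 = 64 + 32 + 16 + 8 + 4 + 1, so 183^125 ≡ 235·226·54·190·204·183 ≡ 230 (mod 269)
5·230 = 1150 ≡ 74 (mod 269)
74 ≡ 74 (mod 269), so the signature is genuine.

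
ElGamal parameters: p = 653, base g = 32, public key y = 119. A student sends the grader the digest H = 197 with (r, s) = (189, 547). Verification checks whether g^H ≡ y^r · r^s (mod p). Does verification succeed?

Left side g^H mod p:
32^2 = 1024 ≡ 371
32^4 ≡ 371^2 = 137641 ≡ 511
32^8 ≡ 511^2 = 261121 ≡ 574
32^16 ≡ 574^2 = 329476 ≡ 364
32^32 ≡ 364^2 = 132496 ≡ 590
32^64 ≡ 590^2 = 348100 ≡ 51
32^128 ≡ 51^2 = 2601 ≡ 642
197 = 128 + 64 + 4 + 1, so 32^197 ≡ 642·51·511·32 ≡ 525 (mod 653)
Right side y^r · r^s mod p:
119^2 = 14161 ≡ 448
119^4 ≡ 448^2 = 200704 ≡ 233
119^8 ≡ 233^2 = 54289 ≡ 90
119^16 ≡ 90^2 = 8100 ≡ 264
119^32 ≡ 264^2 = 69696 ≡ 478
119^64 ≡ 478^2 = 228484 ≡ 587
119^128 ≡ 587^2 = 344569 ≡ 438
189 = 128 + 32 + 16 + 8 + 4 + 1, so 119^189 ≡ 438·478·264·90·233·119 ≡ 224 (mod 653)
189^2 = 35721 ≡ 459
189^4 ≡ 459^2 = 210681 ≡ 415
189^8 ≡ 415^2 = 172225 ≡ 486
189^16 ≡ 486^2 = 236196 ≡ 463
189^32 ≡ 463^2 = 214369 ≡ 185
189^64 ≡ 185^2 = 34225 ≡ 269
189^128 ≡ 269^2 = 72361 ≡ 531
189^256 ≡ 531^2 = 281961 ≡ 518
189^512 ≡ 518^2 = 268324 ≡ 594
547 = 512 + 32 + 2 + 1, so 189^547 ≡ 594·185·459·189 ≡ 56 (mod 653)
224·56 = 12544 ≡ 137 (mod 653)
525 ≠ 137, so verification fails.

fails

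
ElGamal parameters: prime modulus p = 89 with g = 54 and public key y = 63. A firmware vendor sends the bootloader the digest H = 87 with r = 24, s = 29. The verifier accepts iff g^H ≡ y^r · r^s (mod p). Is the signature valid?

valid

Left side g^H mod p:
54^2 = 2916 ≡ 68
54^4 ≡ 68^2 = 4624 ≡ 85
54^8 ≡ 85^2 = 7225 ≡ 16
54^16 ≡ 16^2 = 256 ≡ 78
54^32 ≡ 78^2 = 6084 ≡ 32
54^64 ≡ 32^2 = 1024 ≡ 45
87 = 64 + 16 + 4 + 2 + 1, so 54^87 ≡ 45·78·85·68·54 ≡ 61 (mod 89)
Right side y^r · r^s mod p:
63^2 = 3969 ≡ 53
63^4 ≡ 53^2 = 2809 ≡ 50
63^8 ≡ 50^2 = 2500 ≡ 8
63^16 ≡ 8^2 = 64
24 = 16 + 8, so 63^24 ≡ 64·8 ≡ 67 (mod 89)
24^2 = 576 ≡ 42
24^4 ≡ 42^2 = 1764 ≡ 73
24^8 ≡ 73^2 = 5329 ≡ 78
24^16 ≡ 78^2 = 6084 ≡ 32
29 = 16 + 8 + 4 + 1, so 24^29 ≡ 32·78·73·24 ≡ 66 (mod 89)
67·66 = 4422 ≡ 61 (mod 89)
61 ≡ 61 (mod 89), so the signature is genuine.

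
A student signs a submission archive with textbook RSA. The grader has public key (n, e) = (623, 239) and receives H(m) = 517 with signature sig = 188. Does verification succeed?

sig^2 ≡ 188^2 = 35344 ≡ 456
sig^4 ≡ 456^2 = 207936 ≡ 477
sig^8 ≡ 477^2 = 227529 ≡ 134
sig^16 ≡ 134^2 = 17956 ≡ 512
sig^32 ≡ 512^2 = 262144 ≡ 484
sig^64 ≡ 484^2 = 234256 ≡ 8
sig^128 ≡ 8^2 = 64
239 = 128 + 64 + 32 + 8 + 4 + 2 + 1, so sig^239 ≡ 64·8·484·134·477·456·188 ≡ 517 (mod 623)
sig^239 mod 623 = 517 matches H(m).

passes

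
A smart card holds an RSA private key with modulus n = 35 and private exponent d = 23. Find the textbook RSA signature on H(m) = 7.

28

(H(m))^2 ≡ 7^2 = 49 ≡ 14
(H(m))^4 ≡ 14^2 = 196 ≡ 21
(H(m))^8 ≡ 21^2 = 441 ≡ 21
(H(m))^16 ≡ 21^2 = 441 ≡ 21
23 = 16 + 4 + 2 + 1, so (H(m))^23 ≡ 21·21·14·7 ≡ 28 (mod 35)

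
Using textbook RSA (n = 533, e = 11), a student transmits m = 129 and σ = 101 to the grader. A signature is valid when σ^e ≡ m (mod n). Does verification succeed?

σ^2 ≡ 101^2 = 10201 ≡ 74
σ^4 ≡ 74^2 = 5476 ≡ 146
σ^8 ≡ 146^2 = 21316 ≡ 529
11 = 8 + 2 + 1, so σ^11 ≡ 529·74·101 ≡ 485 (mod 533)
485 ≠ 129, so verification fails.

fails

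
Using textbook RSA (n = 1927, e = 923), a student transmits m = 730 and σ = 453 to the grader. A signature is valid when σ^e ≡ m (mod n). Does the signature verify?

Squares mod 1927: σ^1≡453, σ^2≡947, σ^4≡754, σ^8≡51, σ^16≡674, σ^32≡1431, σ^64≡1287, σ^128≡1076, σ^256≡1576, σ^512≡1800
923 = 512 + 256 + 128 + 16 + 8 + 2 + 1, so σ^923 ≡ 1800·1576·1076·674·51·947·453 ≡ 1197 (mod 1927)
The recovered value 1197 does not match the digest 730.

does not verify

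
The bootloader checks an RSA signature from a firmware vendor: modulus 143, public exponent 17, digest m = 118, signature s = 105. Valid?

Squares mod 143: s^1≡105, s^2≡14, s^4≡53, s^8≡92, s^16≡27
17 = 16 + 1, so s^17 ≡ 27·105 ≡ 118 (mod 143)
s^17 mod 143 = 118 matches m.

yes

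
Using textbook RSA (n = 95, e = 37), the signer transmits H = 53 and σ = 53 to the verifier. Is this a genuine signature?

σ^2 ≡ 53^2 = 2809 ≡ 54
σ^4 ≡ 54^2 = 2916 ≡ 66
σ^8 ≡ 66^2 = 4356 ≡ 81
σ^16 ≡ 81^2 = 6561 ≡ 6
σ^32 ≡ 6^2 = 36
37 = 32 + 4 + 1, so σ^37 ≡ 36·66·53 ≡ 53 (mod 95)
σ^37 mod 95 = 53 matches H.

genuine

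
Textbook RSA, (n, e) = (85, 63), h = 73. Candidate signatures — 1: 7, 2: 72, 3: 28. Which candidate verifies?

Candidate 1: Squares mod 85: 7^1≡7, 7^2≡49, 7^4≡21, 7^8≡16, 7^16≡1, 7^32≡1; 63 = 32 + 16 + 8 + 4 + 2 + 1, so 7^63 ≡ 1·1·16·21·49·7 ≡ 73 (mod 85)
  → matches h = 73
Candidate 2: Squares mod 85: 72^1≡72, 72^2≡84, 72^4≡1, 72^8≡1, 72^16≡1, 72^32≡1; 63 = 32 + 16 + 8 + 4 + 2 + 1, so 72^63 ≡ 1·1·1·1·84·72 ≡ 13 (mod 85)
Candidate 3: Squares mod 85: 28^1≡28, 28^2≡19, 28^4≡21, 28^8≡16, 28^16≡1, 28^32≡1; 63 = 32 + 16 + 8 + 4 + 2 + 1, so 28^63 ≡ 1·1·16·21·19·28 ≡ 82 (mod 85)

1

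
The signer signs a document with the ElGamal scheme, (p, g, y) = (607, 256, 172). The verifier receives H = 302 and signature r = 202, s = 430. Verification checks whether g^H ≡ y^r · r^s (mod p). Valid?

yes

Left side g^H mod p:
Squares mod 607: 256^1≡256, 256^2≡587, 256^4≡400, 256^8≡359, 256^16≡197, 256^32≡568, 256^64≡307, 256^128≡164, 256^256≡188
302 = 256 + 32 + 8 + 4 + 2, so 256^302 ≡ 188·568·359·400·587 ≡ 230 (mod 607)
Right side y^r · r^s mod p:
Squares mod 607: 172^1≡172, 172^2≡448, 172^4≡394, 172^8≡451, 172^16≡56, 172^32≡101, 172^64≡489, 172^128≡570
202 = 128 + 64 + 8 + 2, so 172^202 ≡ 570·489·451·448 ≡ 1 (mod 607)
Squares mod 607: 202^1≡202, 202^2≡135, 202^4≡15, 202^8≡225, 202^16≡244, 202^32≡50, 202^64≡72, 202^128≡328, 202^256≡145
430 = 256 + 128 + 32 + 8 + 4 + 2, so 202^430 ≡ 145·328·50·225·15·135 ≡ 230 (mod 607)
1·230 = 230 ≡ 230 (mod 607)
230 ≡ 230 (mod 607), so the signature is genuine.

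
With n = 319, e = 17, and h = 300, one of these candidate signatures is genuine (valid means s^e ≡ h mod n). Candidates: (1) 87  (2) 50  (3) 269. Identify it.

Candidate 1: Squares mod 319: 87^1≡87, 87^2≡232, 87^4≡232, 87^8≡232, 87^16≡232; 17 = 16 + 1, so 87^17 ≡ 232·87 ≡ 87 (mod 319)
Candidate 2: Squares mod 319: 50^1≡50, 50^2≡267, 50^4≡152, 50^8≡136, 50^16≡313; 17 = 16 + 1, so 50^17 ≡ 313·50 ≡ 19 (mod 319)
Candidate 3: Squares mod 319: 269^1≡269, 269^2≡267, 269^4≡152, 269^8≡136, 269^16≡313; 17 = 16 + 1, so 269^17 ≡ 313·269 ≡ 300 (mod 319)
  → matches h = 300

3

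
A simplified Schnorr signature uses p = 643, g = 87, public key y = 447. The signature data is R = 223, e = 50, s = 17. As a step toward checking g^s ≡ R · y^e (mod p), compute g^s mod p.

87^2 = 7569 ≡ 496
87^4 ≡ 496^2 = 246016 ≡ 390
87^8 ≡ 390^2 = 152100 ≡ 352
87^16 ≡ 352^2 = 123904 ≡ 448
17 = 16 + 1, so 87^17 ≡ 448·87 ≡ 396 (mod 643)

396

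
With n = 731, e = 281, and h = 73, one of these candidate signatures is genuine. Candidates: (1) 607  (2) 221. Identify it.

1

Candidate 1: 607^2 = 368449 ≡ 25; 607^4 ≡ 25^2 = 625; 607^8 ≡ 625^2 = 390625 ≡ 271; 607^16 ≡ 271^2 = 73441 ≡ 341; 607^32 ≡ 341^2 = 116281 ≡ 52; 607^64 ≡ 52^2 = 2704 ≡ 511; 607^128 ≡ 511^2 = 261121 ≡ 154; 607^256 ≡ 154^2 = 23716 ≡ 324; 281 = 256 + 16 + 8 + 1, so 607^281 ≡ 324·341·271·607 ≡ 73 (mod 731)
  → matches h = 73
Candidate 2: 221^2 = 48841 ≡ 595; 221^4 ≡ 595^2 = 354025 ≡ 221; 221^8 ≡ 221^2 = 48841 ≡ 595; 221^16 ≡ 595^2 = 354025 ≡ 221; 221^32 ≡ 221^2 = 48841 ≡ 595; 221^64 ≡ 595^2 = 354025 ≡ 221; 221^128 ≡ 221^2 = 48841 ≡ 595; 221^256 ≡ 595^2 = 354025 ≡ 221; 281 = 256 + 16 + 8 + 1, so 221^281 ≡ 221·221·595·221 ≡ 595 (mod 731)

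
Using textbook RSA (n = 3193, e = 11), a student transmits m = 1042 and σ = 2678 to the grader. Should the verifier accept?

σ^11 mod 3193 = 3090
σ^11 mod 3193 = 3090, but m = 1042.

reject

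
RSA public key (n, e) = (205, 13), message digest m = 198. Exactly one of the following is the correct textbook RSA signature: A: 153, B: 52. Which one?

A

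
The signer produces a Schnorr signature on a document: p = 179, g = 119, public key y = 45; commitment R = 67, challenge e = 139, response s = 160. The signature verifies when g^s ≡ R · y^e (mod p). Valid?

g^s mod p:
119^160 mod 179 = 49
R · y^e mod p:
45^139 mod 179 = 145
67·145 = 9715 ≡ 49 (mod 179)
49 ≡ 49 (mod 179); signature holds.

yes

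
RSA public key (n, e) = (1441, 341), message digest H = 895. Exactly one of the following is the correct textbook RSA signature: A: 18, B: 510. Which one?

B

Candidate A: Squares mod 1441: 18^1≡18, 18^2≡324, 18^4≡1224, 18^8≡977, 18^16≡587, 18^32≡170, 18^64≡80, 18^128≡636, 18^256≡1016; 341 = 256 + 64 + 16 + 4 + 1, so 18^341 ≡ 1016·80·587·1224·18 ≡ 854 (mod 1441)
Candidate B: Squares mod 1441: 510^1≡510, 510^2≡720, 510^4≡1081, 510^8≡1351, 510^16≡895, 510^32≡1270, 510^64≡421, 510^128≡1439, 510^256≡4; 341 = 256 + 64 + 16 + 4 + 1, so 510^341 ≡ 4·421·895·1081·510 ≡ 895 (mod 1441)
  → matches H = 895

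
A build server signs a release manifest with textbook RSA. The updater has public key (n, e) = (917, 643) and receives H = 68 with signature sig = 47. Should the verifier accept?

accept

Squares mod 917: sig^1≡47, sig^2≡375, sig^4≡324, sig^8≡438, sig^16≡191, sig^32≡718, sig^64≡170, sig^128≡473, sig^256≡898, sig^512≡361
643 = 512 + 128 + 2 + 1, so sig^643 ≡ 361·473·375·47 ≡ 68 (mod 917)
68 = H, so the signature checks out.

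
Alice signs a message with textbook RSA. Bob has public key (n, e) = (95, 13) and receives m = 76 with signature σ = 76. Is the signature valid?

valid

σ^2 ≡ 76^2 = 5776 ≡ 76
σ^4 ≡ 76^2 = 5776 ≡ 76
σ^8 ≡ 76^2 = 5776 ≡ 76
13 = 8 + 4 + 1, so σ^13 ≡ 76·76·76 ≡ 76 (mod 95)
σ^13 mod 95 = 76 matches m.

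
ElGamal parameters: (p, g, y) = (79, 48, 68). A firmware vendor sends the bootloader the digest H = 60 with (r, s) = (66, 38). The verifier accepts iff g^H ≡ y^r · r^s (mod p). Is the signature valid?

Left side g^H mod p:
Squares mod 79: 48^1≡48, 48^2≡13, 48^4≡11, 48^8≡42, 48^16≡26, 48^32≡44
60 = 32 + 16 + 8 + 4, so 48^60 ≡ 44·26·42·11 ≡ 18 (mod 79)
Right side y^r · r^s mod p:
Squares mod 79: 68^1≡68, 68^2≡42, 68^4≡26, 68^8≡44, 68^16≡40, 68^32≡20, 68^64≡5
66 = 64 + 2, so 68^66 ≡ 5·42 ≡ 52 (mod 79)
Squares mod 79: 66^1≡66, 66^2≡11, 66^4≡42, 66^8≡26, 66^16≡44, 66^32≡40
38 = 32 + 4 + 2, so 66^38 ≡ 40·42·11 ≡ 73 (mod 79)
52·73 = 3796 ≡ 4 (mod 79)
18 ≠ 4, so verification fails.

invalid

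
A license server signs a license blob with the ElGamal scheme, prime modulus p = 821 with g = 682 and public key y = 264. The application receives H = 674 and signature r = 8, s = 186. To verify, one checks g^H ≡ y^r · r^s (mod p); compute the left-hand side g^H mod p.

682^2 = 465124 ≡ 438
682^4 ≡ 438^2 = 191844 ≡ 551
682^8 ≡ 551^2 = 303601 ≡ 652
682^16 ≡ 652^2 = 425104 ≡ 647
682^32 ≡ 647^2 = 418609 ≡ 720
682^64 ≡ 720^2 = 518400 ≡ 349
682^128 ≡ 349^2 = 121801 ≡ 293
682^256 ≡ 293^2 = 85849 ≡ 465
682^512 ≡ 465^2 = 216225 ≡ 302
674 = 512 + 128 + 32 + 2, so 682^674 ≡ 302·293·720·438 ≡ 590 (mod 821)

590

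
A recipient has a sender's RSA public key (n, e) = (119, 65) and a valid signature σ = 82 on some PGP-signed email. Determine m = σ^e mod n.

σ^2 ≡ 82^2 = 6724 ≡ 60
σ^4 ≡ 60^2 = 3600 ≡ 30
σ^8 ≡ 30^2 = 900 ≡ 67
σ^16 ≡ 67^2 = 4489 ≡ 86
σ^32 ≡ 86^2 = 7396 ≡ 18
σ^64 ≡ 18^2 = 324 ≡ 86
65 = 64 + 1, so σ^65 ≡ 86·82 ≡ 31 (mod 119)

31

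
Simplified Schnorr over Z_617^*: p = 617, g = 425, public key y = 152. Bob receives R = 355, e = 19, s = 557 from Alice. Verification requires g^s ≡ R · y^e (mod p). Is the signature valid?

invalid

g^s mod p:
425^2 = 180625 ≡ 461
425^4 ≡ 461^2 = 212521 ≡ 273
425^8 ≡ 273^2 = 74529 ≡ 489
425^16 ≡ 489^2 = 239121 ≡ 342
425^32 ≡ 342^2 = 116964 ≡ 351
425^64 ≡ 351^2 = 123201 ≡ 418
425^128 ≡ 418^2 = 174724 ≡ 113
425^256 ≡ 113^2 = 12769 ≡ 429
425^512 ≡ 429^2 = 184041 ≡ 175
557 = 512 + 32 + 8 + 4 + 1, so 425^557 ≡ 175·351·489·273·425 ≡ 282 (mod 617)
R · y^e mod p:
152^2 = 23104 ≡ 275
152^4 ≡ 275^2 = 75625 ≡ 351
152^8 ≡ 351^2 = 123201 ≡ 418
152^16 ≡ 418^2 = 174724 ≡ 113
19 = 16 + 2 + 1, so 152^19 ≡ 113·275·152 ≡ 265 (mod 617)
355·265 = 94075 ≡ 291 (mod 617)
282 ≠ 291; the check fails.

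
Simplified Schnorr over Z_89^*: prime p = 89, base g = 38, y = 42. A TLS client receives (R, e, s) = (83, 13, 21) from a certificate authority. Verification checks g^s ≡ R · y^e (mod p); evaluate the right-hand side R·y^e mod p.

60

42^2 = 1764 ≡ 73
42^4 ≡ 73^2 = 5329 ≡ 78
42^8 ≡ 78^2 = 6084 ≡ 32
13 = 8 + 4 + 1, so 42^13 ≡ 32·78·42 ≡ 79 (mod 89)
R · y^e ≡ 83·79 = 6557 ≡ 60 (mod 89)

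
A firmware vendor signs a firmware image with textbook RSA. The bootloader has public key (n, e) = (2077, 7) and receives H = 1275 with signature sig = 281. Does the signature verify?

sig^7 mod 2077 = 1275
sig^7 mod 2077 = 1275 matches H.

verifies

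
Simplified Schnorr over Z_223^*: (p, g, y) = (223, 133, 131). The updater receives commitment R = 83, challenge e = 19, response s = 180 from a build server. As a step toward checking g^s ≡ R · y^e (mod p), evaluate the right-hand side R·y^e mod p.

Squares mod 223: 131^1≡131, 131^2≡213, 131^4≡100, 131^8≡188, 131^16≡110
19 = 16 + 2 + 1, so 131^19 ≡ 110·213·131 ≡ 181 (mod 223)
R · y^e ≡ 83·181 = 15023 ≡ 82 (mod 223)

82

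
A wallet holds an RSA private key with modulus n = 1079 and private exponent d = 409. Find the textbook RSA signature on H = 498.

Squares mod 1079: H^1≡498, H^2≡913, H^4≡581, H^8≡913, H^16≡581, H^32≡913, H^64≡581, H^128≡913, H^256≡581
409 = 256 + 128 + 16 + 8 + 1, so H^409 ≡ 581·913·581·913·498 ≡ 498 (mod 1079)

498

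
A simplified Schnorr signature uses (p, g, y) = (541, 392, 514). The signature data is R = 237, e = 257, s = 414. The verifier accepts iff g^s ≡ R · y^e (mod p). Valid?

g^s mod p:
Squares mod 541: 392^1≡392, 392^2≡20, 392^4≡400, 392^8≡405, 392^16≡102, 392^32≡125, 392^64≡477, 392^128≡309, 392^256≡265
414 = 256 + 128 + 16 + 8 + 4 + 2, so 392^414 ≡ 265·309·102·405·400·20 ≡ 401 (mod 541)
R · y^e mod p:
Squares mod 541: 514^1≡514, 514^2≡188, 514^4≡179, 514^8≡122, 514^16≡277, 514^32≡448, 514^64≡534, 514^128≡49, 514^256≡237
257 = 256 + 1, so 514^257 ≡ 237·514 ≡ 93 (mod 541)
237·93 = 22041 ≡ 401 (mod 541)
401 ≡ 401 (mod 541); signature holds.

yes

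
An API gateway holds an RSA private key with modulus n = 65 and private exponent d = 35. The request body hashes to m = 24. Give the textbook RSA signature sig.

19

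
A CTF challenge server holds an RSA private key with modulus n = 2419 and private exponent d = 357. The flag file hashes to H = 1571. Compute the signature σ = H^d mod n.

H^2 ≡ 1571^2 = 2468041 ≡ 661
H^4 ≡ 661^2 = 436921 ≡ 1501
H^8 ≡ 1501^2 = 2253001 ≡ 912
H^16 ≡ 912^2 = 831744 ≡ 2027
H^32 ≡ 2027^2 = 4108729 ≡ 1267
H^64 ≡ 1267^2 = 1605289 ≡ 1492
H^128 ≡ 1492^2 = 2226064 ≡ 584
H^256 ≡ 584^2 = 341056 ≡ 2396
357 = 256 + 64 + 32 + 4 + 1, so H^357 ≡ 2396·1492·1267·1501·1571 ≡ 586 (mod 2419)

586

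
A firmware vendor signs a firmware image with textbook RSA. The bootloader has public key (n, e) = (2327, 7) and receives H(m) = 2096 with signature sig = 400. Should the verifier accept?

reject

sig^2 ≡ 400^2 = 160000 ≡ 1764
sig^4 ≡ 1764^2 = 3111696 ≡ 497
7 = 4 + 2 + 1, so sig^7 ≡ 497·1764·400 ≡ 1973 (mod 2327)
The recovered value 1973 does not match the digest 2096.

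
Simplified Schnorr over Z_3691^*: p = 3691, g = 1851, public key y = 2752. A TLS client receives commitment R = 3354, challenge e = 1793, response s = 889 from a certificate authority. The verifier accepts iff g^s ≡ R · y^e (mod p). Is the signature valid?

g^s mod p:
Squares mod 3691: 1851^1≡1851, 1851^2≡953, 1851^4≡223, 1851^8≡1746, 1851^16≡3441, 1851^32≡3444, 1851^64≡1953, 1851^128≡1406, 1851^256≡2151, 1851^512≡1978
889 = 512 + 256 + 64 + 32 + 16 + 8 + 1, so 1851^889 ≡ 1978·2151·1953·3444·3441·1746·1851 ≡ 3538 (mod 3691)
R · y^e mod p:
Squares mod 3691: 2752^1≡2752, 2752^2≡3263, 2752^4≡2325, 2752^8≡2001, 2752^16≡2957, 2752^32≡3561, 2752^64≡2136, 2752^128≡420, 2752^256≡2923, 2752^512≡2955, 2752^1024≡2810
1793 = 1024 + 512 + 256 + 1, so 2752^1793 ≡ 2810·2955·2923·2752 ≡ 2078 (mod 3691)
3354·2078 = 6969612 ≡ 1004 (mod 3691)
3538 ≠ 1004; the check fails.

invalid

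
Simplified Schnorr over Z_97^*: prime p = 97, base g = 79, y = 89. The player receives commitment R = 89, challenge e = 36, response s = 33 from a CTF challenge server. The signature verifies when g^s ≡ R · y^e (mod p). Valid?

no

g^s mod p:
79^33 mod 97 = 79
R · y^e mod p:
89^36 mod 97 = 22
89·22 = 1958 ≡ 18 (mod 97)
79 ≠ 18; the check fails.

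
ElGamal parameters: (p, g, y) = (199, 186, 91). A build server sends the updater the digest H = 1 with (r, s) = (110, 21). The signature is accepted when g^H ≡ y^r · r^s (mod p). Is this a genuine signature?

genuine

Left side g^H mod p:
186^1 mod 199 = 186
Right side y^r · r^s mod p:
Squares mod 199: 91^1≡91, 91^2≡122, 91^4≡158, 91^8≡89, 91^16≡160, 91^32≡128, 91^64≡66
110 = 64 + 32 + 8 + 4 + 2, so 91^110 ≡ 66·128·89·158·122 ≡ 43 (mod 199)
Squares mod 199: 110^1≡110, 110^2≡160, 110^4≡128, 110^8≡66, 110^16≡177
21 = 16 + 4 + 1, so 110^21 ≡ 177·128·110 ≡ 83 (mod 199)
43·83 = 3569 ≡ 186 (mod 199)
186 ≡ 186 (mod 199), so the signature is genuine.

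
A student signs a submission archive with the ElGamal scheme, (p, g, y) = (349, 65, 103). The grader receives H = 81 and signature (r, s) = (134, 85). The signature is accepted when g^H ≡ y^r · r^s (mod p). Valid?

no

Left side g^H mod p:
Squares mod 349: 65^1≡65, 65^2≡37, 65^4≡322, 65^8≡31, 65^16≡263, 65^32≡67, 65^64≡301
81 = 64 + 16 + 1, so 65^81 ≡ 301·263·65 ≡ 288 (mod 349)
Right side y^r · r^s mod p:
Squares mod 349: 103^1≡103, 103^2≡139, 103^4≡126, 103^8≡171, 103^16≡274, 103^32≡41, 103^64≡285, 103^128≡257
134 = 128 + 4 + 2, so 103^134 ≡ 257·126·139 ≡ 45 (mod 349)
Squares mod 349: 134^1≡134, 134^2≡157, 134^4≡219, 134^8≡148, 134^16≡266, 134^32≡258, 134^64≡254
85 = 64 + 16 + 4 + 1, so 134^85 ≡ 254·266·219·134 ≡ 277 (mod 349)
45·277 = 12465 ≡ 250 (mod 349)
288 ≠ 250, so verification fails.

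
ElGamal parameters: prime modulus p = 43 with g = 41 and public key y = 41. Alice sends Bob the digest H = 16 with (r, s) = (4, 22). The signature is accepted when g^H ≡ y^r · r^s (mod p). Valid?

no

Left side g^H mod p:
41^2 = 1681 ≡ 4
41^4 ≡ 4^2 = 16
41^8 ≡ 16^2 = 256 ≡ 41
41^16 ≡ 41^2 = 1681 ≡ 4
Right side y^r · r^s mod p:
41^2 = 1681 ≡ 4
41^4 ≡ 4^2 = 16
4^2 = 16
4^4 ≡ 16^2 = 256 ≡ 41
4^8 ≡ 41^2 = 1681 ≡ 4
4^16 ≡ 4^2 = 16
22 = 16 + 4 + 2, so 4^22 ≡ 16·41·16 ≡ 4 (mod 43)
16·4 = 64 ≡ 21 (mod 43)
4 ≠ 21, so verification fails.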